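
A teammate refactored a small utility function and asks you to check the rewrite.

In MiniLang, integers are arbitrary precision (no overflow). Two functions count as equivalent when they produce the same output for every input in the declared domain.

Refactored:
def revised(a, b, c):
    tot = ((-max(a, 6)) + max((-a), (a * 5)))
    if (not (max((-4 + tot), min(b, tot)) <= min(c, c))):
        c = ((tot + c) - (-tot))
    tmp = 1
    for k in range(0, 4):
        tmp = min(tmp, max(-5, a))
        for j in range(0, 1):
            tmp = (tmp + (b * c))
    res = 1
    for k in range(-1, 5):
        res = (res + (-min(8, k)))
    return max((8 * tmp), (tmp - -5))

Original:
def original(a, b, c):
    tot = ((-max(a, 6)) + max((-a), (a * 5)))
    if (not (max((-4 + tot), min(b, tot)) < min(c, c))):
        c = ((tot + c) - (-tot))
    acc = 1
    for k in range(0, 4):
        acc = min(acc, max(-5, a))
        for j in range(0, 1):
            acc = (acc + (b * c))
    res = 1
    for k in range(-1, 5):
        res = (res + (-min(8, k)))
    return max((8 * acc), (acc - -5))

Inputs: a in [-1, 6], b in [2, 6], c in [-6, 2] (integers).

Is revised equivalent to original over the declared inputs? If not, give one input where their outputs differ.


a=-1, b=2, c=-5 yields -116 from original but -36 from revised.
verdict: not equivalent; witness: a=-1, b=2, c=-5


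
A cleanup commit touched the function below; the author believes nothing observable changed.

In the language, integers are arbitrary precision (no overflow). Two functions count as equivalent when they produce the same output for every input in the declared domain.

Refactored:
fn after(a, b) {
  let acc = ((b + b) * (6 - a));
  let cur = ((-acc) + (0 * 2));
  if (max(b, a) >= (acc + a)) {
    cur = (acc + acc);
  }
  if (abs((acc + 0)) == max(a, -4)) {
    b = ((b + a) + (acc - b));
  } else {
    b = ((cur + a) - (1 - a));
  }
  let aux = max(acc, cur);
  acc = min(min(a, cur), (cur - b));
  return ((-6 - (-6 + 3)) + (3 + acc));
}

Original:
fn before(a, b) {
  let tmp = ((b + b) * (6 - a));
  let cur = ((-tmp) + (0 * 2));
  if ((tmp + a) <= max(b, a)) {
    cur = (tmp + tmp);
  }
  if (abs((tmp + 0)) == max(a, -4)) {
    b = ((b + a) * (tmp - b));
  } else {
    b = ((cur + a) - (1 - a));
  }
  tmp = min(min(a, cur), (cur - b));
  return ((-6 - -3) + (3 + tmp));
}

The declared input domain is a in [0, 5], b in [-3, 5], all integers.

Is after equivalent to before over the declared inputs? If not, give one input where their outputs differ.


At a=4, b=1: before gives -19, after gives -12.
verdict: not equivalent; witness: a=4, b=1


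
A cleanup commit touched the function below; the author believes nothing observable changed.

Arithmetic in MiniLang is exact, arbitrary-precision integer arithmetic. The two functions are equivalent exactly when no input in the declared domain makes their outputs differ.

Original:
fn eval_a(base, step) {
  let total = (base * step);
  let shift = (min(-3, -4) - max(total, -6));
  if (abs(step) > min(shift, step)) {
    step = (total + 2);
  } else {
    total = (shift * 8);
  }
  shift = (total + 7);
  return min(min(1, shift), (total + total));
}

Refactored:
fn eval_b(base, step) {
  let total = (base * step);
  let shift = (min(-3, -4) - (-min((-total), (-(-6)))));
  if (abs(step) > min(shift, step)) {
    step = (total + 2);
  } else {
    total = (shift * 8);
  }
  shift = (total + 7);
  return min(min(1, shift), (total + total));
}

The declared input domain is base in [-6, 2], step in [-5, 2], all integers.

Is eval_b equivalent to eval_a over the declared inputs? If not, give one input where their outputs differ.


Changes here: min/max/abs usage differs; the full 72-point sweep finds no disagreement.
verdict: equivalent


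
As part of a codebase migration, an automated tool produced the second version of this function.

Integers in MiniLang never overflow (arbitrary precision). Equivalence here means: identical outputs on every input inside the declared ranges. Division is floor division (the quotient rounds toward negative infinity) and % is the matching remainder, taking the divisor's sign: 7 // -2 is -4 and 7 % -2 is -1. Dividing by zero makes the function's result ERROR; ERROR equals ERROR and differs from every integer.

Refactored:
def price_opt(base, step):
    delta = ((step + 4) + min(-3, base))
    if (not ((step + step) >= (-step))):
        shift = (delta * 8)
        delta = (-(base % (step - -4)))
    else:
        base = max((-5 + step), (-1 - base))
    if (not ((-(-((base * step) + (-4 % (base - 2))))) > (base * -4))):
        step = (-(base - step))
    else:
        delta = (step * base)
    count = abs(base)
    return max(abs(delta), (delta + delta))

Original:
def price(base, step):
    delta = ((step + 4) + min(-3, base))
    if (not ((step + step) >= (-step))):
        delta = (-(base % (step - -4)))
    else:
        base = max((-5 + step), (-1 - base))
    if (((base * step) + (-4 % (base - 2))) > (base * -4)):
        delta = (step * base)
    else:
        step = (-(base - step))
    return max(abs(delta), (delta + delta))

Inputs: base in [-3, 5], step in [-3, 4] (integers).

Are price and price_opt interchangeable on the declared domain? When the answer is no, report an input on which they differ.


Comparing the listings, the differences include: arithmetic usage differs, plus min/max/abs usage differs, plus local variable names differ, plus boolean connective usage differs, plus constant usage differs, plus statement counts differ.
Spot check at base=-1, step=3 — price: delta=4, then (not ((step + step) >= (-step))) is false, then base=0, then (((base * step) + (-4 % (base - 2))) > (base * -4)) is false, then step=3, then returns 8. price_opt: delta=4, then (not ((step + step) >= (-step))) is false, then base=0, then (not ((-(-((base * step) + (-4 % (base - 2))))) > (base * -4))) is true, then step=3, then count=0, then returns 8. Both give 8.
Checked all 72 inputs in the declared domain: the outputs agree on every one.
verdict: equivalent


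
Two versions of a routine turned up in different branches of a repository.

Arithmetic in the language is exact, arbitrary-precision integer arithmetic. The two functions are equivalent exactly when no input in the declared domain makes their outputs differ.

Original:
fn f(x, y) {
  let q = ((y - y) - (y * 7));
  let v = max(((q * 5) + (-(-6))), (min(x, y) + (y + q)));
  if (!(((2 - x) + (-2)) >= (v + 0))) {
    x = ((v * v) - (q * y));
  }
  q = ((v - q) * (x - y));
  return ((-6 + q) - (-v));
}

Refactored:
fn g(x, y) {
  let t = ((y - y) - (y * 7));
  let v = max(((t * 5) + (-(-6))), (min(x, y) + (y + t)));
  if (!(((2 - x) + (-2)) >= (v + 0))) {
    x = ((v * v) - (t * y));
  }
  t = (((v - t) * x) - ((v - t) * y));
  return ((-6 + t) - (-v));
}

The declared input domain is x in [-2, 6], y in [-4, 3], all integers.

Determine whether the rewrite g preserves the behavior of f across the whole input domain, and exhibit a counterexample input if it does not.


Changes here: local variable names differ, arithmetic usage differs; the full 72-point sweep finds no disagreement.
verdict: equivalent


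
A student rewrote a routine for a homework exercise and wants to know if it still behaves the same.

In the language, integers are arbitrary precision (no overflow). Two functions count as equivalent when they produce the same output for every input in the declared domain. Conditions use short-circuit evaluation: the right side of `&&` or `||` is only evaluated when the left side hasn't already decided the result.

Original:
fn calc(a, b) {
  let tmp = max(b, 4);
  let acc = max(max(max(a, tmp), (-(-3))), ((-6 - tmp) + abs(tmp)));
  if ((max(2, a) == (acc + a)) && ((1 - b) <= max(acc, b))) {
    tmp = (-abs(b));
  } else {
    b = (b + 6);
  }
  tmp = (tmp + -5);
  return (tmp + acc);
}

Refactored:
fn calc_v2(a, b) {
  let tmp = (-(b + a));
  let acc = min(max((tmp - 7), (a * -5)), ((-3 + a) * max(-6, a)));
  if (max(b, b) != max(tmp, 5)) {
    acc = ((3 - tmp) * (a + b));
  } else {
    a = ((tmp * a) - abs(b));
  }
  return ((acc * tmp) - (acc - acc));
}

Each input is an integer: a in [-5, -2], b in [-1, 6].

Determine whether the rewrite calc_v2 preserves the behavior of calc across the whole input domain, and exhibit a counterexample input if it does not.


Take a=-5, b=-1.
calc: tmp = 4; acc = 4; ((max(2, a) == (acc + a)) && ((1 - b) <= max(acc, b))) -> false; b = 5; tmp = -1; return 3
calc_v2: tmp = 6; acc = 25; (max(b, b) != max(tmp, 5)) -> true; acc = 18; return 108
3 against 108: the behavior changed.
verdict: not equivalent; witness: a=-5, b=-1


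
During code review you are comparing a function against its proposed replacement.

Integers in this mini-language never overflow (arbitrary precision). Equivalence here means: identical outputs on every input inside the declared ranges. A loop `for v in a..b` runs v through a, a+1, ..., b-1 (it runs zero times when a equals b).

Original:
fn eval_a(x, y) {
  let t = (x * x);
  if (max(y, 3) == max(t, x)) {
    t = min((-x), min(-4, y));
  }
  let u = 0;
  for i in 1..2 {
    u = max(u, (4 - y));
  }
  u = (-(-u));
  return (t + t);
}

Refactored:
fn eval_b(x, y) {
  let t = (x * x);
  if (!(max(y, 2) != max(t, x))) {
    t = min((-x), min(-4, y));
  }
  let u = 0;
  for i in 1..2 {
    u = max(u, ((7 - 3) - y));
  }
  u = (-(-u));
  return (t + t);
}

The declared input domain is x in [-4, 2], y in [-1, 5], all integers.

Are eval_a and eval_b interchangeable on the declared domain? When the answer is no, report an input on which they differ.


The edit looks behavioral (`3` became `2`), but over these ranges it never changes the outcome.
Tracing x=-3, y=4: eval_a: t becomes 9; next (max(y, 3) == max(t, x)) evaluates to false; next u becomes 0; next at i=1:; next u becomes 0; next u becomes 0; next final value 18 | eval_b: t becomes 9; next (!(max(y, 2) != max(t, x))) evaluates to false; next u becomes 0; next at i=1:; next u becomes 0; next u becomes 0; next final value 18 — matching result 18.
Every one of the 49 inputs gives matching results.
verdict: equivalent


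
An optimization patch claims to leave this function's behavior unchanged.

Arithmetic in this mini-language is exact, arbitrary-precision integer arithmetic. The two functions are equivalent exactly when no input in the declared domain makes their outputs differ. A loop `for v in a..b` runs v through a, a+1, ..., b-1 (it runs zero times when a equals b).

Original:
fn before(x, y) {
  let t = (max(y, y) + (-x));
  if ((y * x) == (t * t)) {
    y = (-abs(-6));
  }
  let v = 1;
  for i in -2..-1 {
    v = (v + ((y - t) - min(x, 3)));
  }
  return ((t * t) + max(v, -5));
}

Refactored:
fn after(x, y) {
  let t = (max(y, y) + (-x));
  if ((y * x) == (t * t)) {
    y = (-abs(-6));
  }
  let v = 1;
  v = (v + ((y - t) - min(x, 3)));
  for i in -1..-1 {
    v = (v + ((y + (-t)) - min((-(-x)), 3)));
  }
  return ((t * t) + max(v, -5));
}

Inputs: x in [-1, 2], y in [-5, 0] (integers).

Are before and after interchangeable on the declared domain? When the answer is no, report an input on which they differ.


Comparing the listings, the differences include: min/max/abs usage differs; and constant usage differs; and statement counts differ; and arithmetic usage differs; and loop structure differs.
As a probe, take x=-1, y=-1: before runs t becomes 0; next ((y * x) == (t * t)) evaluates to false; next v becomes 1; next at i=-2:; next v becomes 1; next final value 1; after runs t becomes 0; next ((y * x) == (t * t)) evaluates to false; next v becomes 1; next v becomes 1; next i never enters its loop body; next final value 1; both end at 1.
An exhaustive pass over the 24 declared inputs shows identical outputs.
verdict: equivalent


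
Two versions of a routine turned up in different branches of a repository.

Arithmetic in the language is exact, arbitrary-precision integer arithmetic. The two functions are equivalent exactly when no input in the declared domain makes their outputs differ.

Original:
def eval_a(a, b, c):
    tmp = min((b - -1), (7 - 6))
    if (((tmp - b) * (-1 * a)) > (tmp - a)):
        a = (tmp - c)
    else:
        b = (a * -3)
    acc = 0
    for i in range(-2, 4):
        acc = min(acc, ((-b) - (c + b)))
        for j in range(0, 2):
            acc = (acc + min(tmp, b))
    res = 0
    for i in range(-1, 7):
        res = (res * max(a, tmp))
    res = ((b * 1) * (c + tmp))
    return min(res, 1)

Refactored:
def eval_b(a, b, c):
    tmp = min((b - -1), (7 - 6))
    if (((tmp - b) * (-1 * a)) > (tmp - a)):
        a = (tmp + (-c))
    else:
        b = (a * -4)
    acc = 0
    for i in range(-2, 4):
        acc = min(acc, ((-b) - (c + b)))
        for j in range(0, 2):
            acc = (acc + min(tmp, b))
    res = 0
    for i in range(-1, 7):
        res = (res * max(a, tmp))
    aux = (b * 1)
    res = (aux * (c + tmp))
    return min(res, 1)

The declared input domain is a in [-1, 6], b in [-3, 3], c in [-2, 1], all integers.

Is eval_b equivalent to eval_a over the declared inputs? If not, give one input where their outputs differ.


Not equivalent: a=-1, b=-1, c=-2 separates them (-6 vs -8).
eval_a: tmp := 0 | (((tmp - b) * (-1 * a)) > (tmp - a)): false | b := 3 | acc := 0 | iter i=-2: | acc := -4 | iter j=0: | acc := -4 | iter j=1: | acc := -4 | iter i=-1: | acc := -4 | iter j=0: | acc := -4 | iter j=1: | acc := -4 | iter i=0: | acc := -4 | iter j=0: | acc := -4 | iter j=1: | acc := -4 | iter i=1: | acc := -4 | iter j=0: | acc := -4 | iter j=1: | acc := -4 | iter i=2: | acc := -4 | iter j=0: | acc := -4 | iter j=1: | acc := -4 | iter i=3: | acc := -4 | iter j=0: | acc := -4 | iter j=1: | acc := -4 | res := 0 | iter i=-1: | res := 0 | iter i=0: | res := 0 | iter i=1: | res := 0 | iter i=2: | res := 0 | iter i=3: | res := 0 | iter i=4: | res := 0 | iter i=5: | res := 0 | iter i=6: | res := 0 | res := -6 | result -6
eval_b: tmp := 0 | (((tmp - b) * (-1 * a)) > (tmp - a)): false | b := 4 | acc := 0 | iter i=-2: | acc := -6 | iter j=0: | acc := -6 | iter j=1: | acc := -6 | iter i=-1: | acc := -6 | iter j=0: | acc := -6 | iter j=1: | acc := -6 | iter i=0: | acc := -6 | iter j=0: | acc := -6 | iter j=1: | acc := -6 | iter i=1: | acc := -6 | iter j=0: | acc := -6 | iter j=1: | acc := -6 | iter i=2: | acc := -6 | iter j=0: | acc := -6 | iter j=1: | acc := -6 | iter i=3: | acc := -6 | iter j=0: | acc := -6 | iter j=1: | acc := -6 | res := 0 | iter i=-1: | res := 0 | iter i=0: | res := 0 | iter i=1: | res := 0 | iter i=2: | res := 0 | iter i=3: | res := 0 | iter i=4: | res := 0 | iter i=5: | res := 0 | iter i=6: | res := 0 | aux := 4 | res := -8 | result -8
verdict: not equivalent; witness: a=-1, b=-1, c=-2


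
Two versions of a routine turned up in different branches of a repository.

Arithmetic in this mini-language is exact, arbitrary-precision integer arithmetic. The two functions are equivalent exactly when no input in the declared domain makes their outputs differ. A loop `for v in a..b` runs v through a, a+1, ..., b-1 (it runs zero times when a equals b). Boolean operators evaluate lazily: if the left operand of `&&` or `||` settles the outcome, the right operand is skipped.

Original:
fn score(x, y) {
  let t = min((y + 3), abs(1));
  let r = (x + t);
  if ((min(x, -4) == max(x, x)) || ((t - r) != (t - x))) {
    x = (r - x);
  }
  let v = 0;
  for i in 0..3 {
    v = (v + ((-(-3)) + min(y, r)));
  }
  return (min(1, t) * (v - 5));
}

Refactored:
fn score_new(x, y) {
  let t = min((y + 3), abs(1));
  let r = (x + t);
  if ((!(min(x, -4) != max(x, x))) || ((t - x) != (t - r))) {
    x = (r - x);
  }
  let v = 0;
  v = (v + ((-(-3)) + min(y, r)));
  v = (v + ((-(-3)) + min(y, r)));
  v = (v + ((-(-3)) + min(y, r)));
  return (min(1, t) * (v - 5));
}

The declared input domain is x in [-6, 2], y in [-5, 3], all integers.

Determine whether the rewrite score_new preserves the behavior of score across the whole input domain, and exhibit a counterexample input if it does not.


This is a faithful refactor — min/max/abs usage differs, comparison usage differs, arithmetic usage differs, loop structure differs, boolean connective usage differs, constant usage differs, local variable names differ, statement counts differ, but the computed results match everywhere.
Tracing x=-6, y=2: score: t becomes 1; next r becomes -5; next ((min(x, -4) == max(x, x)) || ((t - r) != (t - x))) evaluates to true; next x becomes 1; next v becomes 0; next at i=0:; next v becomes -2; next at i=1:; next v becomes -4; next at i=2:; next v becomes -6; next final value -11 | score_new: t becomes 1; next r becomes -5; next ((!(min(x, -4) != max(x, x))) || ((t - x) != (t - r))) evaluates to true; next x becomes 1; next v becomes 0; next v becomes -2; next v becomes -4; next v becomes -6; next final value -11 — matching result -11.
Across all 81 domain points the two functions coincide.
verdict: equivalent


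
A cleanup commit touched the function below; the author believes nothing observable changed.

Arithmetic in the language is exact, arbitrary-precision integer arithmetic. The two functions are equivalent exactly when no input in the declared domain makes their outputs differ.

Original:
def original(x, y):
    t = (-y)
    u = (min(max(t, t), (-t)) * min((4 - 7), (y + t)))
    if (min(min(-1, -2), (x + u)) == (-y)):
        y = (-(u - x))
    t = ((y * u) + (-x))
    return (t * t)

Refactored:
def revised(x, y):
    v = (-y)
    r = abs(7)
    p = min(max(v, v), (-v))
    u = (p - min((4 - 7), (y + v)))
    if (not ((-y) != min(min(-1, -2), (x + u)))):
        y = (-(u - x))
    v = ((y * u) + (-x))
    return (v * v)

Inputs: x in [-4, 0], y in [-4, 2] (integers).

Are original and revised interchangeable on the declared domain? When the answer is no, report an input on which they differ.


These are not equivalent — on x=-4, y=-4 the outputs split (1936 vs 64).
original: t := 4 | u := 12 | (min(min(-1, -2), (x + u)) == (-y)): false | t := -44 | result 1936
revised: v := 4 | r := 7 | p := -4 | u := -1 | (not ((-y) != min(min(-1, -2), (x + u)))): false | v := 8 | result 64
verdict: not equivalent; witness: x=-4, y=-4


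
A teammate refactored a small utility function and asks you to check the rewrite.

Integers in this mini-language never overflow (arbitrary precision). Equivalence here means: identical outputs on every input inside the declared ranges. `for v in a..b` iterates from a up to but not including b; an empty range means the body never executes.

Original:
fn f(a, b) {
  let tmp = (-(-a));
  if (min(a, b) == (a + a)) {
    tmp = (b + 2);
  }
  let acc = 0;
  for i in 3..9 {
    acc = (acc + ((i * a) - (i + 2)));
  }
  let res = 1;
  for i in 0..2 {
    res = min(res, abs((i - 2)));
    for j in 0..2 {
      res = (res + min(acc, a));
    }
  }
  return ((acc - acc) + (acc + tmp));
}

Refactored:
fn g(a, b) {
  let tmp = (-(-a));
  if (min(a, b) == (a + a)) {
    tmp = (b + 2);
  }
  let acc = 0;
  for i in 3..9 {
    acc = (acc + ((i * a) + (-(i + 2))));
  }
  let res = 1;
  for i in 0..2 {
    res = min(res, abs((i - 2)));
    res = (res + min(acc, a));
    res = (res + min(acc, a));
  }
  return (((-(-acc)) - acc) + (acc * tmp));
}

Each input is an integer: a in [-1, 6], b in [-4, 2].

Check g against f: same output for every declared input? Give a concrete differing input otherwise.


Input a=-1, b=-4: -79 from f versus 78 from g.
verdict: not equivalent; witness: a=-1, b=-4


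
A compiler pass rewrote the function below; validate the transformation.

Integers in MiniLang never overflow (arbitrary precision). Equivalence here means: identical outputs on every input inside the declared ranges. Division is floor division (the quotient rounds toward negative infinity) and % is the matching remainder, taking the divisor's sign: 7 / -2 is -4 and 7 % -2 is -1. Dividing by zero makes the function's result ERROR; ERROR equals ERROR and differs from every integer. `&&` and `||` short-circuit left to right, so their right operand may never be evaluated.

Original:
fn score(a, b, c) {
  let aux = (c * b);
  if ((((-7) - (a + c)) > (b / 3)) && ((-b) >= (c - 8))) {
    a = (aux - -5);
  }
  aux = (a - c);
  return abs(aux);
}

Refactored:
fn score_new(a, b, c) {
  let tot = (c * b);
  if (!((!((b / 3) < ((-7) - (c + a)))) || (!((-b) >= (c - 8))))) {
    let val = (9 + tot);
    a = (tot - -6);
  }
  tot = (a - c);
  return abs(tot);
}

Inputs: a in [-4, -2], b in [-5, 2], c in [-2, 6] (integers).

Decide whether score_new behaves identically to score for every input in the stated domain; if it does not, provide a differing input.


Take a=-4, b=-5, c=-2.
score: aux=10, then ((((-7) - (a + c)) > (b / 3)) && ((-b) >= (c - 8))) is true, then a=15, then aux=17, then returns 17
score_new: tot=10, then (!((!((b / 3) < ((-7) - (c + a)))) || (!((-b) >= (c - 8))))) is true, then val=19, then a=16, then tot=18, then returns 18
17 and 18 differ, so these are not the same function on this domain.
verdict: not equivalent; witness: a=-4, b=-5, c=-2


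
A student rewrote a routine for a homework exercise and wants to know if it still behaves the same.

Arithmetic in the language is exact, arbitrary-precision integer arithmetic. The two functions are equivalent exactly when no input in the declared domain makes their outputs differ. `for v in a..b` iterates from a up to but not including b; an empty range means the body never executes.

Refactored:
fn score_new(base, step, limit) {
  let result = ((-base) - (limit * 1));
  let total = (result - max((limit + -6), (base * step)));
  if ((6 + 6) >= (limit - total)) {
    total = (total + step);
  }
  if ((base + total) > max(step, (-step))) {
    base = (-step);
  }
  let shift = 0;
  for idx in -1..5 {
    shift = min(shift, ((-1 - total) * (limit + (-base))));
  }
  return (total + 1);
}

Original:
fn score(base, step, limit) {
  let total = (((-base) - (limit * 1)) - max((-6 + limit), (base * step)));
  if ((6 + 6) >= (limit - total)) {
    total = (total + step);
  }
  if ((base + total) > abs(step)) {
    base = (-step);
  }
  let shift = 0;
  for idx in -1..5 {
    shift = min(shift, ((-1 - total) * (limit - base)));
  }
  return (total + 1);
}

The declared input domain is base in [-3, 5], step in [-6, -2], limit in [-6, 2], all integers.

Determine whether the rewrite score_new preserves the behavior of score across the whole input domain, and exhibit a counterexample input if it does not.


Changes here: min/max/abs usage differs, arithmetic usage differs, statement counts differ, local variable names differ; the full 405-point sweep finds no disagreement.
verdict: equivalent


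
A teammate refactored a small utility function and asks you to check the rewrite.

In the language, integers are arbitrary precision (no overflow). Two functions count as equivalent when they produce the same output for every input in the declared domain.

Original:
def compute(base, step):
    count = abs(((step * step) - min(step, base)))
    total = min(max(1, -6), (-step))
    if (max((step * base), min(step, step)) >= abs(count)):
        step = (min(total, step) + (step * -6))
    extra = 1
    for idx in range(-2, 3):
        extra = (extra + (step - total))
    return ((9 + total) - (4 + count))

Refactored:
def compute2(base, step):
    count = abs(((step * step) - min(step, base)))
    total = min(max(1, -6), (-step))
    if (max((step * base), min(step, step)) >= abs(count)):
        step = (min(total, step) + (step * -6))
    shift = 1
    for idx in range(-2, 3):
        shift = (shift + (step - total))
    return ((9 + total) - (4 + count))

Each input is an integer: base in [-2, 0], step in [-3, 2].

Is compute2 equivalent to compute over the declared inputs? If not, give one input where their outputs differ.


The two are interchangeable: local variable names differ, and every declared input agrees.
Spot check at base=-1, step=-2 — compute: count := 6 | total := 1 | (max((step * base), min(step, step)) >= abs(count)): false | extra := 1 | iter idx=-2: | extra := -2 | iter idx=-1: | extra := -5 | iter idx=0: | extra := -8 | iter idx=1: | extra := -11 | iter idx=2: | extra := -14 | result 0. compute2: count := 6 | total := 1 | (max((step * base), min(step, step)) >= abs(count)): false | shift := 1 | iter idx=-2: | shift := -2 | iter idx=-1: | shift := -5 | iter idx=0: | shift := -8 | iter idx=1: | shift := -11 | iter idx=2: | shift := -14 | result 0. Both give 0.
Checked all 18 inputs in the declared domain: the outputs agree on every one.
verdict: equivalent


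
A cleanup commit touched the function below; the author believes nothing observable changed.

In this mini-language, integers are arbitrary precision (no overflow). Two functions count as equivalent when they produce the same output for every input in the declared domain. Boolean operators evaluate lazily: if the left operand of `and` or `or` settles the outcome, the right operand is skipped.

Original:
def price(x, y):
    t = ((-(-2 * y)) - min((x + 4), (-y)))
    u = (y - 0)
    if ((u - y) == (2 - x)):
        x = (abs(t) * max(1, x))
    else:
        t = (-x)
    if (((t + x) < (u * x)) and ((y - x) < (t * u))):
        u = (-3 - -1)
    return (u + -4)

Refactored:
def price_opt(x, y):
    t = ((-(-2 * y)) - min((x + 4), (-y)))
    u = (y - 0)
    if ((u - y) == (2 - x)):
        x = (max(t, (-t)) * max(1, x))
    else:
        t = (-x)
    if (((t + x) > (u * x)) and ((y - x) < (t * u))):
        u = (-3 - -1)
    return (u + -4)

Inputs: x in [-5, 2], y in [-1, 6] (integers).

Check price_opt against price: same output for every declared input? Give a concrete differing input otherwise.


There is a counterexample at x=-5, y=2: -2 on one side, -6 on the other.
price: t=6, then u=2, then ((u - y) == (2 - x)) is false, then t=5, then (((t + x) < (u * x)) and ((y - x) < (t * u))) is false, then returns -2
price_opt: t=6, then u=2, then ((u - y) == (2 - x)) is false, then t=5, then (((t + x) > (u * x)) and ((y - x) < (t * u))) is true, then u=-2, then returns -6
verdict: not equivalent; witness: x=-5, y=2


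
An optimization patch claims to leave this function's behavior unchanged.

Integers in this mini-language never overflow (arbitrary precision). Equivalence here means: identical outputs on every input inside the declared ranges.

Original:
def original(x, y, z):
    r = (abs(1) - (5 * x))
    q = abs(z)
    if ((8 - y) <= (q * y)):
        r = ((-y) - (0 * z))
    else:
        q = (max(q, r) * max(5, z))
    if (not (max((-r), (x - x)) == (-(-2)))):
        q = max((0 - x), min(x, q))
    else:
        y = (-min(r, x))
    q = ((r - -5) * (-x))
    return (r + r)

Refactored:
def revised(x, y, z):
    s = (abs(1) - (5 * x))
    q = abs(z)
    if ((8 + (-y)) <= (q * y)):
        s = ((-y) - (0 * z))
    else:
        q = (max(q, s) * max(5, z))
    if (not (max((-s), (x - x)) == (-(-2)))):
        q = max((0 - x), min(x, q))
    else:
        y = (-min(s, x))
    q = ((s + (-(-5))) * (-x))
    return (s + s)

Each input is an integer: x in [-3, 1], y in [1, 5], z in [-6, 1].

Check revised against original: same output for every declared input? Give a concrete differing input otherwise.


Equivalent — the differences include local variable names differ; arithmetic usage differs, yet no declared input distinguishes the two.
One worked example (x=-2, y=2, z=-6) — original: r becomes 11; next q becomes 6; next ((8 - y) <= (q * y)) evaluates to true; next r becomes -2; next (not (max((-r), (x - x)) == (-(-2)))) evaluates to false; next y becomes 2; next q becomes 6; next final value -4; revised: s becomes 11; next q becomes 6; next ((8 + (-y)) <= (q * y)) evaluates to true; next s becomes -2; next (not (max((-s), (x - x)) == (-(-2)))) evaluates to false; next y becomes 2; next q becomes 6; next final value -4; agreement on -4.
Sweeping the whole domain (200 inputs) finds no disagreement.
verdict: equivalent


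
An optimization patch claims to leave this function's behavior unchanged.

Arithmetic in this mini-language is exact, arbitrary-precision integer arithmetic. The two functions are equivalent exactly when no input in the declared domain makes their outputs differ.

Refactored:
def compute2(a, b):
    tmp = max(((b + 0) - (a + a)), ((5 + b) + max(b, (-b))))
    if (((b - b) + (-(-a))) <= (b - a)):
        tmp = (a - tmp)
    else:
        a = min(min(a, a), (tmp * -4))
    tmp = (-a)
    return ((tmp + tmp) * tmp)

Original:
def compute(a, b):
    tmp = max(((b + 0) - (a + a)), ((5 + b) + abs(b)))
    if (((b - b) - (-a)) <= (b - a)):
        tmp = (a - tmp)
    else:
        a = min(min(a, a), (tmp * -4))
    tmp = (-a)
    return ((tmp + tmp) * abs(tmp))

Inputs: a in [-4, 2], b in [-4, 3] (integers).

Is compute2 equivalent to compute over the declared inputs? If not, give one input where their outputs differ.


Take a=1, b=2.
compute: tmp becomes 9; next (((b - b) - (-a)) <= (b - a)) evaluates to true; next tmp becomes -8; next tmp becomes -1; next final value -2
compute2: tmp becomes 9; next (((b - b) + (-(-a))) <= (b - a)) evaluates to true; next tmp becomes -8; next tmp becomes -1; next final value 2
-2 against 2: the behavior changed.
verdict: not equivalent; witness: a=1, b=2


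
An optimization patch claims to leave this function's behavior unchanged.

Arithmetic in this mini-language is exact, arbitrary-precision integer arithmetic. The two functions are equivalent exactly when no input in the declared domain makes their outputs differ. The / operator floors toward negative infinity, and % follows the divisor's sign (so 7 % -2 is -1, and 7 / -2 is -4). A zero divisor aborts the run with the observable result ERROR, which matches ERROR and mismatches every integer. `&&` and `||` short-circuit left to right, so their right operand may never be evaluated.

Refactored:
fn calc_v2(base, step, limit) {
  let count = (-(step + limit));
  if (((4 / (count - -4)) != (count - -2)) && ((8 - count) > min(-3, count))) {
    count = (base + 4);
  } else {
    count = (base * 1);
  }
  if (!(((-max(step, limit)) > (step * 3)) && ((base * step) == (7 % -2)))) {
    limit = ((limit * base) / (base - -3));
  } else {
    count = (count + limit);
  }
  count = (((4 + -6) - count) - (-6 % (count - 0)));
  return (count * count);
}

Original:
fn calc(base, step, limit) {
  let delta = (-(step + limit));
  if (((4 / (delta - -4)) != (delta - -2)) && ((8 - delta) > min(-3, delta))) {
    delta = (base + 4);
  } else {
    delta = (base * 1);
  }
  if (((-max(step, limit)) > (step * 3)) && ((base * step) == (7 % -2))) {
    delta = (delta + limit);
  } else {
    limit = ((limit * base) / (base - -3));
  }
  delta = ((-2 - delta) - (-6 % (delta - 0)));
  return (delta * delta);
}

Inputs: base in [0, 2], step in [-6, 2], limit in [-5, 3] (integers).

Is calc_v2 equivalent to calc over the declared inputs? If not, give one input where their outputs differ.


Behavior is preserved: although boolean connective usage differs; and local variable names differ; and arithmetic usage differs; and constant usage differs, the outputs never diverge.
As a probe, take base=0, step=-1, limit=-2: calc runs delta = 3; (((4 / (delta - -4)) != (delta - -2)) && ((8 - delta) > min(-3, delta))) -> true; delta = 4; (((-max(step, limit)) > (step * 3)) && ((base * step) == (7 % -2))) -> false; limit = 0; delta = -8; return 64; calc_v2 runs count = 3; (((4 / (count - -4)) != (count - -2)) && ((8 - count) > min(-3, count))) -> true; count = 4; (!(((-max(step, limit)) > (step * 3)) && ((base * step) == (7 % -2)))) -> true; limit = 0; count = -8; return 64; both end at 64.
Checked all 243 inputs in the declared domain: the outputs agree on every one.
verdict: equivalent


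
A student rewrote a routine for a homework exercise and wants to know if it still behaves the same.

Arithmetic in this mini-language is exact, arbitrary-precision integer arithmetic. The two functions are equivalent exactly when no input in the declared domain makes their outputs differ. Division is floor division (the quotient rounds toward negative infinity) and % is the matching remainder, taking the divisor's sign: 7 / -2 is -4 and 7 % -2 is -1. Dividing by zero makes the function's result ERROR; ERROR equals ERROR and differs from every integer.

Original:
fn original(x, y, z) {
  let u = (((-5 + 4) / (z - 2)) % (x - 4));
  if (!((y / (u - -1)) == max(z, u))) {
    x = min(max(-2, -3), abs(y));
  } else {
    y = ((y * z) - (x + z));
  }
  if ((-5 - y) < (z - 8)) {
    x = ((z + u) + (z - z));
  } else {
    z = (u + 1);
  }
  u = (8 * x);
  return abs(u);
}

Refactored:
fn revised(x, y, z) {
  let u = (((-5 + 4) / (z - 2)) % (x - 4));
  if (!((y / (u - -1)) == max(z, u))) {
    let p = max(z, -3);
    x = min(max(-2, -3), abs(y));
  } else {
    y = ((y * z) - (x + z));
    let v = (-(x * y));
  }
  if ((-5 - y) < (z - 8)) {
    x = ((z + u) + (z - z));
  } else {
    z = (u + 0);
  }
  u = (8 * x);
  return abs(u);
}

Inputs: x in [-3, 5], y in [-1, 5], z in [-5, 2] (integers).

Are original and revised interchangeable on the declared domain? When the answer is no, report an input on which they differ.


The one real change (`1` became `0`) has no effect anywhere in the declared ranges.
Tracing x=5, y=5, z=1: original: u := 0 | (!((y / (u - -1)) == max(z, u))): true | x := -2 | ((-5 - y) < (z - 8)): true | x := 1 | u := 8 | result 8 | revised: u := 0 | (!((y / (u - -1)) == max(z, u))): true | p := 1 | x := -2 | ((-5 - y) < (z - 8)): true | x := 1 | u := 8 | result 8 — matching result 8.
Sweeping the whole domain (504 inputs) finds no disagreement.
verdict: equivalent


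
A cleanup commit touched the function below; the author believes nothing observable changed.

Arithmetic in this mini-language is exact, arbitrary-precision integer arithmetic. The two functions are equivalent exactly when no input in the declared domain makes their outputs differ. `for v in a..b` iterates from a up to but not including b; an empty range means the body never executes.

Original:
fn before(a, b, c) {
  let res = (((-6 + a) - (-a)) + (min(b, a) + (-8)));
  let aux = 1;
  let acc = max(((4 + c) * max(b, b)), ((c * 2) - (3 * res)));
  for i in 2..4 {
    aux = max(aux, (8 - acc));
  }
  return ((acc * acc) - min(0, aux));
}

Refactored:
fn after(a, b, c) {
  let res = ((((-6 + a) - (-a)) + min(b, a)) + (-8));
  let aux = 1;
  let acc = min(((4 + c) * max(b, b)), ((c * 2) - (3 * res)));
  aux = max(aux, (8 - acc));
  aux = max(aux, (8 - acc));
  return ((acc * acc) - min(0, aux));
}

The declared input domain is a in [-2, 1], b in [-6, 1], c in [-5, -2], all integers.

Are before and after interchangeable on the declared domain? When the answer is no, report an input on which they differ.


There is a counterexample at a=-2, b=-6, c=-5: 3844 on one side, 36 on the other.
before: res := -24 | aux := 1 | acc := 62 | iter i=2: | aux := 1 | iter i=3: | aux := 1 | result 3844
after: res := -24 | aux := 1 | acc := 6 | aux := 2 | aux := 2 | result 36
verdict: not equivalent; witness: a=-2, b=-6, c=-5


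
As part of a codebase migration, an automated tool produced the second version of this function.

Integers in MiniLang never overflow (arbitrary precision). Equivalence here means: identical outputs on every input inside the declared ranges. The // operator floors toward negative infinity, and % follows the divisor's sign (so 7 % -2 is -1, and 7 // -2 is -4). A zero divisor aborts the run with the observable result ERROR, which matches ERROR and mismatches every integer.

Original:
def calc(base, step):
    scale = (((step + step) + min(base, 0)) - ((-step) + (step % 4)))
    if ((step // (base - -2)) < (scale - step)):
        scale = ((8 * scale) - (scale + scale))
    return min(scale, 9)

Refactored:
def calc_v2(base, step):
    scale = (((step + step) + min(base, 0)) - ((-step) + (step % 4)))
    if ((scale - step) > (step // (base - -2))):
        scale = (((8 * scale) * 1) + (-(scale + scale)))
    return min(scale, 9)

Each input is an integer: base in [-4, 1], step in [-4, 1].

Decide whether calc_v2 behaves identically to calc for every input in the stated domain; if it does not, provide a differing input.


This is a faithful refactor — comparison usage differs; and constant usage differs; and arithmetic usage differs, but the computed results match everywhere.
As a probe, take base=-1, step=1: calc runs scale=1, then ((step // (base - -2)) < (scale - step)) is false, then returns 1; calc_v2 runs scale=1, then ((scale - step) > (step // (base - -2))) is false, then returns 1; both end at 1.
Across all 36 domain points the two functions coincide.
verdict: equivalent


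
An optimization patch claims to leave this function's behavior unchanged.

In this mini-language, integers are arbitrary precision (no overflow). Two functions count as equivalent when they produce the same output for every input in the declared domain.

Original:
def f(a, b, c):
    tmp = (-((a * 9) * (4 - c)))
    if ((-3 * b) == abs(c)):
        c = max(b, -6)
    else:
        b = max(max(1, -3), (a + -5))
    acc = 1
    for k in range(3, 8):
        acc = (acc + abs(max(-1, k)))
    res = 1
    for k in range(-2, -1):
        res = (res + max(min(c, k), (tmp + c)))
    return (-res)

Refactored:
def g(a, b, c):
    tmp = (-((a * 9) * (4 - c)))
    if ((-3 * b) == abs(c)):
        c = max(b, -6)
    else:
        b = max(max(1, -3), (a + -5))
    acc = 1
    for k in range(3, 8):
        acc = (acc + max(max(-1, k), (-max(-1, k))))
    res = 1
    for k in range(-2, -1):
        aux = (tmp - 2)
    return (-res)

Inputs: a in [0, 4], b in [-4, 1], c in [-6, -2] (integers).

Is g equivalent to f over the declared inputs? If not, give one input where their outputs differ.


On input a=0, b=-4, c=-6, f returns 5 while g returns -1.
verdict: not equivalent; witness: a=0, b=-4, c=-6


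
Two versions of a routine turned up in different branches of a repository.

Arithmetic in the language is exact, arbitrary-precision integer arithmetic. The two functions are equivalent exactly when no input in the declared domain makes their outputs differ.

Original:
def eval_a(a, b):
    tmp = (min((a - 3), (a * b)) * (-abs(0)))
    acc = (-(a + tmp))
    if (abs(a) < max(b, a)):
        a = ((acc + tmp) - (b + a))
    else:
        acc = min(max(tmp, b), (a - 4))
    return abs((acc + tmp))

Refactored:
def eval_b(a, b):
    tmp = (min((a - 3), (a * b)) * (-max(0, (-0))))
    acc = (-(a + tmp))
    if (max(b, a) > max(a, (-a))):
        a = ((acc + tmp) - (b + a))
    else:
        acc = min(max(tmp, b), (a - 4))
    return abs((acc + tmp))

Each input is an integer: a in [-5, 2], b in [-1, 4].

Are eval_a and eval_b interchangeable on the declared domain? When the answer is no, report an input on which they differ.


Reading the diff, among the changes: min/max/abs usage differs; and comparison usage differs; and constant usage differs.
One worked example (a=-3, b=4) — eval_a: tmp becomes 0; next acc becomes 3; next (abs(a) < max(b, a)) evaluates to true; next a becomes 2; next final value 3; eval_b: tmp becomes 0; next acc becomes 3; next (max(b, a) > max(a, (-a))) evaluates to true; next a becomes 2; next final value 3; agreement on 3.
Sweeping the whole domain (48 inputs) finds no disagreement.
verdict: equivalent


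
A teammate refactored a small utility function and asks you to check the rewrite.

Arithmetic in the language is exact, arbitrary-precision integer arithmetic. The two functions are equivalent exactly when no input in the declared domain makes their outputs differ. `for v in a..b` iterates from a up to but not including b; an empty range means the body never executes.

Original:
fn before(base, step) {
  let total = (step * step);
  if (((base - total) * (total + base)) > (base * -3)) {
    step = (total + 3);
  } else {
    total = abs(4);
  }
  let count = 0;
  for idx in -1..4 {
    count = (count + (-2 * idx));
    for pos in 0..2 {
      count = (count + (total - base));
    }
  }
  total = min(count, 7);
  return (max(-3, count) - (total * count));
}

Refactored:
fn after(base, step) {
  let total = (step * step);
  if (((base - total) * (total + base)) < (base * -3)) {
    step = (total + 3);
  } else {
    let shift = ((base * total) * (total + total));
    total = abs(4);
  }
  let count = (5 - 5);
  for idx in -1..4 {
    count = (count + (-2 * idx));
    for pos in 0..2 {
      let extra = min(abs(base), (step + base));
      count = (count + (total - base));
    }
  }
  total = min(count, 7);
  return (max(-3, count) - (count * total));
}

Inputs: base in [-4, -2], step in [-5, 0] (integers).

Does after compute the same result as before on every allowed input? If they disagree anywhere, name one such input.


At base=-4, step=-5: before gives -420, after gives -1680.
verdict: not equivalent; witness: base=-4, step=-5
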